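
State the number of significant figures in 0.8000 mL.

0.8000: leading zeros are not significant; trailing zeros after a decimal point are significant.

4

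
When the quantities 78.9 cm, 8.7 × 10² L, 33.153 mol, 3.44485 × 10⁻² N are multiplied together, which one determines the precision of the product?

78.9 cm → 3 s.f.; 8.7 × 10² L → 2 s.f.; 33.153 mol → 5 s.f.; 3.44485 × 10⁻² N → 6 s.f.
The fewest is 2 significant figures, from 8.7 × 10² L.

8.7 × 10² L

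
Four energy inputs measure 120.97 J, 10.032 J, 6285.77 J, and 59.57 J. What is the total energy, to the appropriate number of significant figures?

120.97 J + 10.032 J + 6285.77 J + 59.57 J = 6476.342 J.
Addition/subtraction keeps the fewest decimal places: 120.97 → 2 decimal places, 10.032 → 3 decimal places, 6285.77 → 2 decimal places, 59.57 → 2 decimal places; limit is 2.
Rounded to 2 decimal places: 6476.34 J.

6476.34 J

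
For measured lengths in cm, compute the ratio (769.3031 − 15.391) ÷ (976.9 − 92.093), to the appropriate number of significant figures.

0.8521

769.3031 − 15.391 = 753.9121, limited to 3 d.p. → 6 s.f.; 976.9 − 92.093 = 884.807, limited to 1 d.p. → 4 s.f.
Carrying full precision, 753.9121 ÷ 884.807 = 0.85206389642…; keep min(6, 4) = 4 s.f.
Rounded to 4 significant figures: 0.8521.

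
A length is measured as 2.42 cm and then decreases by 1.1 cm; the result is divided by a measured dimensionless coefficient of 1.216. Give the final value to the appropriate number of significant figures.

1.1 cm

2.42 cm − 1.1 cm = 1.32 cm; the difference is limited to 1 decimal place (2 s.f.).
Carrying full precision, 1.32 ÷ 1.216 = 1.08552631579… cm; 1.216 has 4 s.f., so the result keeps min(2, 4) = 2 s.f.
Rounded to 2 significant figures: 1.1 cm.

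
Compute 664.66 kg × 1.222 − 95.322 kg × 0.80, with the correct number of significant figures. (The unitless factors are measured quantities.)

664.66 × 1.222 = 812.21452 → 812.2 kg (4 s.f., last digit at the 10^-1 place).
95.322 × 0.80 = 76.2576 → 76 kg (2 s.f., last digit at the 10^0 place).
Difference: 735.95692 kg; keep the coarser place, 10^0.
Result: 736 kg.

736 kg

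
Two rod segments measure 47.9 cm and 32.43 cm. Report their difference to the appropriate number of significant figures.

15.5 cm

47.9 cm − 32.43 cm = 15.47 cm.
Addition/subtraction keeps the fewest decimal places: 47.9 → 1 decimal place, 32.43 → 2 decimal places; limit is 1.
Rounded to 1 decimal place: 15.5 cm.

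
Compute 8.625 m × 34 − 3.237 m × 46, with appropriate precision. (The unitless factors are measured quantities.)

8.625 × 34 = 293.25 → 2.9 × 10^2 m (2 s.f., last digit at the 10^1 place).
3.237 × 46 = 148.902 → 1.5 × 10^2 m (2 s.f., last digit at the 10^1 place).
Difference: 144.348 m; keep the coarser place, 10^1.
Result: 1.4 × 10^2 m.

1.4 × 10^2 m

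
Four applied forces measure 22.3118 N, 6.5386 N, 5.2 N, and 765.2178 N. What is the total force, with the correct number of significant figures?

22.3118 N + 6.5386 N + 5.2 N + 765.2178 N = 799.2682 N.
Addition/subtraction keeps the fewest decimal places: 22.3118 → 4 decimal places, 6.5386 → 4 decimal places, 5.2 → 1 decimal place, 765.2178 → 4 decimal places; limit is 1.
Rounded to 1 decimal place: 799.3 N.

799.3 N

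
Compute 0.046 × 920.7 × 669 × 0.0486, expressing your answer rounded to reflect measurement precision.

1.4 × 10³

0.046 × 920.7 × 669 × 0.0486 = 1377.01401948
Multiplication/division keeps the fewest significant figures: 0.046 → 2 s.f., 920.7 → 4 s.f., 669 → 3 s.f., 0.0486 → 3 s.f.; limit is 2.
Rounded to 2 significant figures: 1.4 × 10³.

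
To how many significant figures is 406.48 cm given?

406.48: zeros between nonzero digits are significant.

5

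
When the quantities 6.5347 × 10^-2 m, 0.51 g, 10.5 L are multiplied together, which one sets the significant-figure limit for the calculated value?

0.51 g

6.5347 × 10^-2 m → 5 s.f.; 0.51 g → 2 s.f.; 10.5 L → 3 s.f.
The fewest is 2 significant figures, from 0.51 g.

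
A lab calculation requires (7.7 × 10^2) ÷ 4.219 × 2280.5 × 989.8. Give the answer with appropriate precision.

4.1 × 10^8

(7.7 × 10^2) ÷ 4.219 × 2280.5 × 989.8 = 411963487.319…
Multiplication/division keeps the fewest significant figures: 7.7 × 10^2 → 2 s.f., 4.219 → 4 s.f., 2280.5 → 5 s.f., 989.8 → 4 s.f.; limit is 2.
Rounded to 2 significant figures: 4.1 × 10^8.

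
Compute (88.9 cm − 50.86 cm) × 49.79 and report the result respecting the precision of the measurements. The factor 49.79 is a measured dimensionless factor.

1.89 × 10³ cm

88.9 cm − 50.86 cm = 38.04 cm; the difference is limited to 1 decimal place (3 s.f.).
Carrying full precision, 38.04 × 49.79 = 1894.0116 cm; 49.79 has 4 s.f., so the result keeps min(3, 4) = 3 s.f.
Rounded to 3 significant figures: 1.89 × 10³ cm.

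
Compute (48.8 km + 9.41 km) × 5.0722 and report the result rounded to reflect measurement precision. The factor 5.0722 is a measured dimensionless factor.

48.8 km + 9.41 km = 58.21 km; the sum is limited to 1 decimal place (3 s.f.).
Carrying full precision, 58.21 × 5.0722 = 295.252762 km; 5.0722 has 5 s.f., so the result keeps min(3, 5) = 3 s.f.
Rounded to 3 significant figures: 295 km.

295 km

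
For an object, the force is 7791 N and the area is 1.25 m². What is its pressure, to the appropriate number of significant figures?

6.23 × 10^3 Pa

pressure = 7791 N ÷ 1.25 m² = 6232.8 Pa.
7791 has 4 significant figures; 1.25 has 3.
Division/multiplication keeps the fewest: 3 significant figures.
Rounded: 6.23 × 10^3 Pa.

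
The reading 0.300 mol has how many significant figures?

3

0.300: leading zeros are not significant; trailing zeros after a decimal point are significant.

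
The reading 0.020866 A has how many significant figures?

5

0.020866: leading zeros are not significant; zeros between nonzero digits are significant.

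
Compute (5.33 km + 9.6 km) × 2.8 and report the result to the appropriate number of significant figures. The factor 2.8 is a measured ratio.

42 km

5.33 km + 9.6 km = 14.93 km; the sum is limited to 1 decimal place (3 s.f.).
Carrying full precision, 14.93 × 2.8 = 41.804 km; 2.8 has 2 s.f., so the result keeps min(3, 2) = 2 s.f.
Rounded to 2 significant figures: 42 km.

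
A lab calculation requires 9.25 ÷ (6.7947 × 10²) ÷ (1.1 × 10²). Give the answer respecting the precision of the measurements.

1.2 × 10⁻⁴

9.25 ÷ (6.7947 × 10²) ÷ (1.1 × 10²) = 0.000123759561262…
Multiplication/division keeps the fewest significant figures: 9.25 → 3 s.f., 6.7947 × 10² → 5 s.f., 1.1 × 10² → 2 s.f.; limit is 2.
Rounded to 2 significant figures: 1.2 × 10⁻⁴.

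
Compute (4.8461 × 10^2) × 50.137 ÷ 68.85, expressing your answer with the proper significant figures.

(4.8461 × 10^2) × 50.137 ÷ 68.85 = 352.896028613…
Multiplication/division keeps the fewest significant figures: 4.8461 × 10^2 → 5 s.f., 50.137 → 5 s.f., 68.85 → 4 s.f.; limit is 4.
Rounded to 4 significant figures: 352.9.

352.9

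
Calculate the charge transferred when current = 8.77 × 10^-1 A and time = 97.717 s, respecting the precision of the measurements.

charge transferred = 8.77 × 10^-1 A × 97.717 s = 85.697809 C.
8.77 × 10^-1 has 3 significant figures; 97.717 has 5.
Division/multiplication keeps the fewest: 3 significant figures.
Rounded: 85.7 C.

85.7 C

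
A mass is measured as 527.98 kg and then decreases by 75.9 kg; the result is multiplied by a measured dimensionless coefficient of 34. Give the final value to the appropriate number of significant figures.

527.98 kg − 75.9 kg = 452.08 kg; the difference is limited to 1 decimal place (4 s.f.).
Carrying full precision, 452.08 × 34 = 15370.72 kg; 34 has 2 s.f., so the result keeps min(4, 2) = 2 s.f.
Rounded to 2 significant figures: 1.5 × 10⁴ kg.

1.5 × 10⁴ kg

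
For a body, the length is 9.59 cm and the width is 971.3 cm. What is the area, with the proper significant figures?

area = 9.59 cm × 971.3 cm = 9314.767 cm².
9.59 has 3 significant figures; 971.3 has 4.
Division/multiplication keeps the fewest: 3 significant figures.
Rounded: 9.31 × 10^3 cm².

9.31 × 10^3 cm²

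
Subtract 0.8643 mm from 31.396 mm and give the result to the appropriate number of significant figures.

31.396 mm − 0.8643 mm = 30.5317 mm.
Addition/subtraction keeps the fewest decimal places: 31.396 → 3 decimal places, 0.8643 → 4 decimal places; limit is 3.
Rounded to 3 decimal places: 30.532 mm.

30.532 mm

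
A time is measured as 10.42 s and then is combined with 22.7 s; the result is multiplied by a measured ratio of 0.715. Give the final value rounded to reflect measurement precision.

23.7 s

10.42 s + 22.7 s = 33.12 s; the sum is limited to 1 decimal place (3 s.f.).
Carrying full precision, 33.12 × 0.715 = 23.6808 s; 0.715 has 3 s.f., so the result keeps min(3, 3) = 3 s.f.
Rounded to 3 significant figures: 23.7 s.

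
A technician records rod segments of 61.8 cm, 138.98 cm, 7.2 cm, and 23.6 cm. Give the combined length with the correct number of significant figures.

61.8 cm + 138.98 cm + 7.2 cm + 23.6 cm = 231.58 cm.
Addition/subtraction keeps the fewest decimal places: 61.8 → 1 decimal place, 138.98 → 2 decimal places, 7.2 → 1 decimal place, 23.6 → 1 decimal place; limit is 1.
Rounded to 1 decimal place: 231.6 cm.

231.6 cm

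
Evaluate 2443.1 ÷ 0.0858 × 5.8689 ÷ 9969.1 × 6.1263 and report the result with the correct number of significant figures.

103

2443.1 ÷ 0.0858 × 5.8689 ÷ 9969.1 × 6.1263 = 102.695868744…
Multiplication/division keeps the fewest significant figures: 2443.1 → 5 s.f., 0.0858 → 3 s.f., 5.8689 → 5 s.f., 9969.1 → 5 s.f., 6.1263 → 5 s.f.; limit is 3.
Rounded to 3 significant figures: 103.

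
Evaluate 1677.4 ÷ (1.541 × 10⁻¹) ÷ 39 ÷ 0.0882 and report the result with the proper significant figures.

3.2 × 10³

1677.4 ÷ (1.541 × 10⁻¹) ÷ 39 ÷ 0.0882 = 3164.46872487…
Multiplication/division keeps the fewest significant figures: 1677.4 → 5 s.f., 1.541 × 10⁻¹ → 4 s.f., 39 → 2 s.f., 0.0882 → 3 s.f.; limit is 2.
Rounded to 2 significant figures: 3.2 × 10³.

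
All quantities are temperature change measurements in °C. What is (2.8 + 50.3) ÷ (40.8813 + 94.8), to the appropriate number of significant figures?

2.8 + 50.3 = 53.1, limited to 1 d.p. → 3 s.f.; 40.8813 + 94.8 = 135.6813, limited to 1 d.p. → 4 s.f.
Carrying full precision, 53.1 ÷ 135.6813 = 0.391358278554…; keep min(3, 4) = 3 s.f.
Rounded to 3 significant figures: 0.391.

0.391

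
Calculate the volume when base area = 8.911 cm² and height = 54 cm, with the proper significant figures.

volume = 8.911 cm² × 54 cm = 481.194 cm³.
8.911 has 4 significant figures; 54 has 2.
Division/multiplication keeps the fewest: 2 significant figures.
Rounded: 4.8 × 10^2 cm³.

4.8 × 10^2 cm³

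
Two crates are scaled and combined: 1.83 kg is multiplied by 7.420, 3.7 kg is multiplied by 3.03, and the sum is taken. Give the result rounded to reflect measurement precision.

1.83 × 7.420 = 13.5786 → 13.6 kg (3 s.f., last digit at the 10^-1 place).
3.7 × 3.03 = 11.211 → 11 kg (2 s.f., last digit at the 10^0 place).
Sum: 24.7896 kg; keep the coarser place, 10^0.
Result: 25 kg.

25 kg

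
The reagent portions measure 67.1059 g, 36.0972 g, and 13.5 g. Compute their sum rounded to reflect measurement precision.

67.1059 g + 36.0972 g + 13.5 g = 116.7031 g.
Addition/subtraction keeps the fewest decimal places: 67.1059 → 4 decimal places, 36.0972 → 4 decimal places, 13.5 → 1 decimal place; limit is 1.
Rounded to 1 decimal place: 116.7 g.

116.7 g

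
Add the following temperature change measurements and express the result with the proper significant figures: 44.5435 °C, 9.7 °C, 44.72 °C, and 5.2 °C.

44.5435 °C + 9.7 °C + 44.72 °C + 5.2 °C = 104.1635 °C.
Addition/subtraction keeps the fewest decimal places: 44.5435 → 4 decimal places, 9.7 → 1 decimal place, 44.72 → 2 decimal places, 5.2 → 1 decimal place; limit is 1.
Rounded to 1 decimal place: 104.2 °C.

104.2 °C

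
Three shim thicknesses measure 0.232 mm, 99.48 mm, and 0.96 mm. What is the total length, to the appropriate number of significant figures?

1.0067 × 10^2 mm

0.232 mm + 99.48 mm + 0.96 mm = 100.672 mm.
Addition/subtraction keeps the fewest decimal places: 0.232 → 3 decimal places, 99.48 → 2 decimal places, 0.96 → 2 decimal places; limit is 2.
Rounded to 2 decimal places: 1.0067 × 10^2 mm.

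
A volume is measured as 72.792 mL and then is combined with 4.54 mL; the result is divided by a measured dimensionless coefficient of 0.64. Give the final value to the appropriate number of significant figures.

72.792 mL + 4.54 mL = 77.332 mL; the sum is limited to 2 decimal places (4 s.f.).
Carrying full precision, 77.332 ÷ 0.64 = 120.83125 mL; 0.64 has 2 s.f., so the result keeps min(4, 2) = 2 s.f.
Rounded to 2 significant figures: 1.2 × 10^2 mL.

1.2 × 10^2 mL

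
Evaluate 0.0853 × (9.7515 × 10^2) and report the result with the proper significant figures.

0.0853 × (9.7515 × 10^2) = 83.180295
Multiplication/division keeps the fewest significant figures: 0.0853 → 3 s.f., 9.7515 × 10^2 → 5 s.f.; limit is 3.
Rounded to 3 significant figures: 83.2.

83.2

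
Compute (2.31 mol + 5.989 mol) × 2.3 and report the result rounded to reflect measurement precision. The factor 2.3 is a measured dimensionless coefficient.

19 mol

2.31 mol + 5.989 mol = 8.299 mol; the sum is limited to 2 decimal places (3 s.f.).
Carrying full precision, 8.299 × 2.3 = 19.0877 mol; 2.3 has 2 s.f., so the result keeps min(3, 2) = 2 s.f.
Rounded to 2 significant figures: 19 mol.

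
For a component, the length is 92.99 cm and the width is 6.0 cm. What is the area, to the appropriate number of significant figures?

5.6 × 10² cm²

area = 92.99 cm × 6.0 cm = 557.94 cm².
92.99 has 4 significant figures; 6.0 has 2.
Division/multiplication keeps the fewest: 2 significant figures.
Rounded: 5.6 × 10² cm².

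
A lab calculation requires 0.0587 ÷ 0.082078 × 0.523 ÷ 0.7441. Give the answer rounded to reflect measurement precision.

0.0587 ÷ 0.082078 × 0.523 ÷ 0.7441 = 0.502668557161…
Multiplication/division keeps the fewest significant figures: 0.0587 → 3 s.f., 0.082078 → 5 s.f., 0.523 → 3 s.f., 0.7441 → 4 s.f.; limit is 3.
Rounded to 3 significant figures: 0.503.

0.503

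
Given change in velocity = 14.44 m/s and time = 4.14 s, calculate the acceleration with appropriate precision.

acceleration = 14.44 m/s ÷ 4.14 s = 3.48792270531… m/s².
14.44 has 4 significant figures; 4.14 has 3.
Division/multiplication keeps the fewest: 3 significant figures.
Rounded: 3.49 m/s².

3.49 m/s²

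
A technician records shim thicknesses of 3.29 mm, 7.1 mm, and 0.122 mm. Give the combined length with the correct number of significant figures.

3.29 mm + 7.1 mm + 0.122 mm = 10.512 mm.
Addition/subtraction keeps the fewest decimal places: 3.29 → 2 decimal places, 7.1 → 1 decimal place, 0.122 → 3 decimal places; limit is 1.
Rounded to 1 decimal place: 10.5 mm.

10.5 mm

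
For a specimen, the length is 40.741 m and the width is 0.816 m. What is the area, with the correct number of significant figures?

area = 40.741 m × 0.816 m = 33.244656 m².
40.741 has 5 significant figures; 0.816 has 3.
Division/multiplication keeps the fewest: 3 significant figures.
Rounded: 33.2 m².

33.2 m²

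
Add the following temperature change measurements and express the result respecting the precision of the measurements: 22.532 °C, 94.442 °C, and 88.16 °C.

22.532 °C + 94.442 °C + 88.16 °C = 205.134 °C.
Addition/subtraction keeps the fewest decimal places: 22.532 → 3 decimal places, 94.442 → 3 decimal places, 88.16 → 2 decimal places; limit is 2.
Rounded to 2 decimal places: 205.13 °C.

205.13 °C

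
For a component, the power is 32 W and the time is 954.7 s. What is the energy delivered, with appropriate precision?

3.1 × 10⁴ J

energy delivered = 32 W × 954.7 s = 30550.4 J.
32 has 2 significant figures; 954.7 has 4.
Division/multiplication keeps the fewest: 2 significant figures.
Rounded: 3.1 × 10⁴ J.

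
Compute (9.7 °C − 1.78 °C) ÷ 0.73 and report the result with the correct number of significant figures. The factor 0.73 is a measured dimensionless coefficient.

9.7 °C − 1.78 °C = 7.92 °C; the difference is limited to 1 decimal place (2 s.f.).
Carrying full precision, 7.92 ÷ 0.73 = 10.8493150685… °C; 0.73 has 2 s.f., so the result keeps min(2, 2) = 2 s.f.
Rounded to 2 significant figures: 11 °C.

11 °C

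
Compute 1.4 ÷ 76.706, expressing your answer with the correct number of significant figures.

0.018

1.4 ÷ 76.706 = 0.0182515057492…
Multiplication/division keeps the fewest significant figures: 1.4 → 2 s.f., 76.706 → 5 s.f.; limit is 2.
Rounded to 2 significant figures: 0.018.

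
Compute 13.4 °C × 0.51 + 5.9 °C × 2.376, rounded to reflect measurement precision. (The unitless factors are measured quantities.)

13.4 × 0.51 = 6.834 → 6.8 °C (2 s.f., last digit at the 10^-1 place).
5.9 × 2.376 = 14.0184 → 14 °C (2 s.f., last digit at the 10^0 place).
Sum: 20.8524 °C; keep the coarser place, 10^0.
Result: 21 °C.

21 °C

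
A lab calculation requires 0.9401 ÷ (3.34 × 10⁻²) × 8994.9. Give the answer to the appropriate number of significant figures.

0.9401 ÷ (3.34 × 10⁻²) × 8994.9 = 253176.811078…
Multiplication/division keeps the fewest significant figures: 0.9401 → 4 s.f., 3.34 × 10⁻² → 3 s.f., 8994.9 → 5 s.f.; limit is 3.
Rounded to 3 significant figures: 2.53 × 10⁵.

2.53 × 10⁵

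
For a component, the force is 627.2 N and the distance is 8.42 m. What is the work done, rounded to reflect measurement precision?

work done = 627.2 N × 8.42 m = 5281.024 J.
627.2 has 4 significant figures; 8.42 has 3.
Division/multiplication keeps the fewest: 3 significant figures.
Rounded: 5.28 × 10³ J.

5.28 × 10³ J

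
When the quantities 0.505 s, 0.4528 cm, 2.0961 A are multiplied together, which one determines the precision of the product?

0.505 s → 3 s.f.; 0.4528 cm → 4 s.f.; 2.0961 A → 5 s.f.
The fewest is 3 significant figures, from 0.505 s.

0.505 s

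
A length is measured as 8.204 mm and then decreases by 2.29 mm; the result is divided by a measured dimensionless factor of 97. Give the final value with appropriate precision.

0.061 mm

8.204 mm − 2.29 mm = 5.914 mm; the difference is limited to 2 decimal places (3 s.f.).
Carrying full precision, 5.914 ÷ 97 = 0.0609690721649… mm; 97 has 2 s.f., so the result keeps min(3, 2) = 2 s.f.
Rounded to 2 significant figures: 0.061 mm.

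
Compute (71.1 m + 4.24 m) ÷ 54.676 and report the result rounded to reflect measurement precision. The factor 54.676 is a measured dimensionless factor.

1.38 m

71.1 m + 4.24 m = 75.34 m; the sum is limited to 1 decimal place (3 s.f.).
Carrying full precision, 75.34 ÷ 54.676 = 1.37793547443… m; 54.676 has 5 s.f., so the result keeps min(3, 5) = 3 s.f.
Rounded to 3 significant figures: 1.38 m.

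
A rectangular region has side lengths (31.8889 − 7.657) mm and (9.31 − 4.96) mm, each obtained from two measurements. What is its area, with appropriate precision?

31.8889 − 7.657 = 24.2319, limited to 3 d.p. → 5 s.f.; 9.31 − 4.96 = 4.35, limited to 2 d.p. → 3 s.f.
Carrying full precision, 24.2319 × 4.35 = 105.408765; keep min(5, 3) = 3 s.f.
Rounded to 3 significant figures: 1.05 × 10^2 mm².

1.05 × 10^2 mm²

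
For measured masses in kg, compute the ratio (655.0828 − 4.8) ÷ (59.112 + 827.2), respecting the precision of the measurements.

655.0828 − 4.8 = 650.2828, limited to 1 d.p. → 4 s.f.; 59.112 + 827.2 = 886.312, limited to 1 d.p. → 4 s.f.
Carrying full precision, 650.2828 ÷ 886.312 = 0.733695132188…; keep min(4, 4) = 4 s.f.
Rounded to 4 significant figures: 0.7337.

0.7337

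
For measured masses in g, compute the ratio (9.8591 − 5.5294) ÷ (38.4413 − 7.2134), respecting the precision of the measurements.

1.3865 × 10^-1

9.8591 − 5.5294 = 4.3297, limited to 4 d.p. → 5 s.f.; 38.4413 − 7.2134 = 31.2279, limited to 4 d.p. → 6 s.f.
Carrying full precision, 4.3297 ÷ 31.2279 = 0.138648452185…; keep min(5, 6) = 5 s.f.
Rounded to 5 significant figures: 1.3865 × 10^-1.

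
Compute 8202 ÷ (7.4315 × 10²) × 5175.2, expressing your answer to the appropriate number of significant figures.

5.712 × 10⁴

8202 ÷ (7.4315 × 10²) × 5175.2 = 57117.6618448…
Multiplication/division keeps the fewest significant figures: 8202 → 4 s.f., 7.4315 × 10² → 5 s.f., 5175.2 → 5 s.f.; limit is 4.
Rounded to 4 significant figures: 5.712 × 10⁴.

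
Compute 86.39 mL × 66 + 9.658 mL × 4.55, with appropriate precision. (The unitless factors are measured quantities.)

5.7 × 10^3 mL

86.39 × 66 = 5701.74 → 5.7 × 10^3 mL (2 s.f., last digit at the 10^2 place).
9.658 × 4.55 = 43.9439 → 43.9 mL (3 s.f., last digit at the 10^-1 place).
Sum: 5745.6839 mL; keep the coarser place, 10^2.
Result: 5.7 × 10^3 mL.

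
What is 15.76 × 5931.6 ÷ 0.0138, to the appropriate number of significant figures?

15.76 × 5931.6 ÷ 0.0138 = 6774059.13043…
Multiplication/division keeps the fewest significant figures: 15.76 → 4 s.f., 5931.6 → 5 s.f., 0.0138 → 3 s.f.; limit is 3.
Rounded to 3 significant figures: 6.77 × 10^6.

6.77 × 10^6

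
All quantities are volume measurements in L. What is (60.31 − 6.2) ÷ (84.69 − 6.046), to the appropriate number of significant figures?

60.31 − 6.2 = 54.11, limited to 1 d.p. → 3 s.f.; 84.69 − 6.046 = 78.644, limited to 2 d.p. → 4 s.f.
Carrying full precision, 54.11 ÷ 78.644 = 0.688037231067…; keep min(3, 4) = 3 s.f.
Rounded to 3 significant figures: 0.688.

0.688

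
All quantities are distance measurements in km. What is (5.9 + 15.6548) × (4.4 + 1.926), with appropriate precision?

1.4 × 10^2 km²

5.9 + 15.6548 = 21.5548, limited to 1 d.p. → 3 s.f.; 4.4 + 1.926 = 6.326, limited to 1 d.p. → 2 s.f.
Carrying full precision, 21.5548 × 6.326 = 136.3556648; keep min(3, 2) = 2 s.f.
Rounded to 2 significant figures: 1.4 × 10^2 km².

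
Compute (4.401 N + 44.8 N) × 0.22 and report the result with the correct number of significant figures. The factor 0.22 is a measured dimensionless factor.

4.401 N + 44.8 N = 49.201 N; the sum is limited to 1 decimal place (3 s.f.).
Carrying full precision, 49.201 × 0.22 = 10.82422 N; 0.22 has 2 s.f., so the result keeps min(3, 2) = 2 s.f.
Rounded to 2 significant figures: 11 N.

11 N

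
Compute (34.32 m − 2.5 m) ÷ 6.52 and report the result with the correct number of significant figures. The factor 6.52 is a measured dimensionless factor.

34.32 m − 2.5 m = 31.82 m; the difference is limited to 1 decimal place (3 s.f.).
Carrying full precision, 31.82 ÷ 6.52 = 4.88036809816… m; 6.52 has 3 s.f., so the result keeps min(3, 3) = 3 s.f.
Rounded to 3 significant figures: 4.88 m.

4.88 m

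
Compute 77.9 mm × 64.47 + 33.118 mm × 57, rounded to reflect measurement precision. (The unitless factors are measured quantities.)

77.9 × 64.47 = 5022.213 → 5.02 × 10^3 mm (3 s.f., last digit at the 10^1 place).
33.118 × 57 = 1887.726 → 1.9 × 10^3 mm (2 s.f., last digit at the 10^2 place).
Sum: 6909.939 mm; keep the coarser place, 10^2.
Result: 6.9 × 10^3 mm.

6.9 × 10^3 mm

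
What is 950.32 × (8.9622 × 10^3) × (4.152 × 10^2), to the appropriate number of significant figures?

950.32 × (8.9622 × 10^3) × (4.152 × 10^2) = 3.53624092174 × 10^9…
Multiplication/division keeps the fewest significant figures: 950.32 → 5 s.f., 8.9622 × 10^3 → 5 s.f., 4.152 × 10^2 → 4 s.f.; limit is 4.
Rounded to 4 significant figures: 3.536 × 10^9.

3.536 × 10^9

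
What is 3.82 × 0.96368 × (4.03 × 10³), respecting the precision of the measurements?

1.48 × 10⁴

3.82 × 0.96368 × (4.03 × 10³) = 14835.468128
Multiplication/division keeps the fewest significant figures: 3.82 → 3 s.f., 0.96368 → 5 s.f., 4.03 × 10³ → 3 s.f.; limit is 3.
Rounded to 3 significant figures: 1.48 × 10⁴.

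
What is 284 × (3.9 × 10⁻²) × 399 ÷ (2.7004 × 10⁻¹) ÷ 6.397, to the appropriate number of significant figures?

284 × (3.9 × 10⁻²) × 399 ÷ (2.7004 × 10⁻¹) ÷ 6.397 = 2558.2995399…
Multiplication/division keeps the fewest significant figures: 284 → 3 s.f., 3.9 × 10⁻² → 2 s.f., 399 → 3 s.f., 2.7004 × 10⁻¹ → 5 s.f., 6.397 → 4 s.f.; limit is 2.
Rounded to 2 significant figures: 2.6 × 10³.

2.6 × 10³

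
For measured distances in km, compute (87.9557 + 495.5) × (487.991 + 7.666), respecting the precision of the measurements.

2.892 × 10^5 km²

87.9557 + 495.5 = 583.4557, limited to 1 d.p. → 4 s.f.; 487.991 + 7.666 = 495.657, limited to 3 d.p. → 6 s.f.
Carrying full precision, 583.4557 × 495.657 = 289193.901895…; keep min(4, 6) = 4 s.f.
Rounded to 4 significant figures: 2.892 × 10^5 km².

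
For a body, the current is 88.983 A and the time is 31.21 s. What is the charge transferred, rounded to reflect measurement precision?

charge transferred = 88.983 A × 31.21 s = 2777.15943 C.
88.983 has 5 significant figures; 31.21 has 4.
Division/multiplication keeps the fewest: 4 significant figures.
Rounded: 2777 C.

2777 C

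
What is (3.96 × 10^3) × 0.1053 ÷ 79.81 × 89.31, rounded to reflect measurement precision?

467

(3.96 × 10^3) × 0.1053 ÷ 79.81 × 89.31 = 466.62320862…
Multiplication/division keeps the fewest significant figures: 3.96 × 10^3 → 3 s.f., 0.1053 → 4 s.f., 79.81 → 4 s.f., 89.31 → 4 s.f.; limit is 3.
Rounded to 3 significant figures: 467.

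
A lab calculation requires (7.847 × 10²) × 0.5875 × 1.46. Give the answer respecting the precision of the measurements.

673

(7.847 × 10²) × 0.5875 × 1.46 = 673.076425
Multiplication/division keeps the fewest significant figures: 7.847 × 10² → 4 s.f., 0.5875 → 4 s.f., 1.46 → 3 s.f.; limit is 3.
Rounded to 3 significant figures: 673.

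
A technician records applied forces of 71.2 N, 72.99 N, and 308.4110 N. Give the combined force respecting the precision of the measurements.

452.6 N

71.2 N + 72.99 N + 308.4110 N = 452.6010 N.
Addition/subtraction keeps the fewest decimal places: 71.2 → 1 decimal place, 72.99 → 2 decimal places, 308.4110 → 4 decimal places; limit is 1.
Rounded to 1 decimal place: 452.6 N.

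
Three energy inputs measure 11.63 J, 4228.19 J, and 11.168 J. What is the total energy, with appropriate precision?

4250.99 J

11.63 J + 4228.19 J + 11.168 J = 4250.988 J.
Addition/subtraction keeps the fewest decimal places: 11.63 → 2 decimal places, 4228.19 → 2 decimal places, 11.168 → 3 decimal places; limit is 2.
Rounded to 2 decimal places: 4250.99 J.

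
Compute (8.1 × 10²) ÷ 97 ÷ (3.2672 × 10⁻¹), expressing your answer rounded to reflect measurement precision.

26

(8.1 × 10²) ÷ 97 ÷ (3.2672 × 10⁻¹) = 25.5586296031…
Multiplication/division keeps the fewest significant figures: 8.1 × 10² → 2 s.f., 97 → 2 s.f., 3.2672 × 10⁻¹ → 5 s.f.; limit is 2.
Rounded to 2 significant figures: 26.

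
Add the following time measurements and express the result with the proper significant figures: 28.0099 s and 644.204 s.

28.0099 s + 644.204 s = 672.2139 s.
Addition/subtraction keeps the fewest decimal places: 28.0099 → 4 decimal places, 644.204 → 3 decimal places; limit is 3.
Rounded to 3 decimal places: 672.214 s.

672.214 s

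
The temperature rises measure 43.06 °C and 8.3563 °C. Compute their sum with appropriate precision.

43.06 °C + 8.3563 °C = 51.4163 °C.
Addition/subtraction keeps the fewest decimal places: 43.06 → 2 decimal places, 8.3563 → 4 decimal places; limit is 2.
Rounded to 2 decimal places: 51.42 °C.

51.42 °C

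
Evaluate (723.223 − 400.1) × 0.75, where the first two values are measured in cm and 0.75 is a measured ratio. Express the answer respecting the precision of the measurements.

2.4 × 10^2 cm

723.223 cm − 400.1 cm = 323.123 cm; the difference is limited to 1 decimal place (4 s.f.).
Carrying full precision, 323.123 × 0.75 = 242.34225 cm; 0.75 has 2 s.f., so the result keeps min(4, 2) = 2 s.f.
Rounded to 2 significant figures: 2.4 × 10^2 cm.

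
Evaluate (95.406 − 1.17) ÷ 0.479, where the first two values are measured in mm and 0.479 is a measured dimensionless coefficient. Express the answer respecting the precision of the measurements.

1.97 × 10^2 mm

95.406 mm − 1.17 mm = 94.236 mm; the difference is limited to 2 decimal places (4 s.f.).
Carrying full precision, 94.236 ÷ 0.479 = 196.734864301… mm; 0.479 has 3 s.f., so the result keeps min(4, 3) = 3 s.f.
Rounded to 3 significant figures: 1.97 × 10^2 mm.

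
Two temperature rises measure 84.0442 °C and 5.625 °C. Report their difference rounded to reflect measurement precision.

78.419 °C

84.0442 °C − 5.625 °C = 78.4192 °C.
Addition/subtraction keeps the fewest decimal places: 84.0442 → 4 decimal places, 5.625 → 3 decimal places; limit is 3.
Rounded to 3 decimal places: 78.419 °C.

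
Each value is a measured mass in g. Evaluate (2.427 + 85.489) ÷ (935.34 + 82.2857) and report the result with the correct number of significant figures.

0.086393

2.427 + 85.489 = 87.916, limited to 3 d.p. → 5 s.f.; 935.34 + 82.2857 = 1017.6257, limited to 2 d.p. → 6 s.f.
Carrying full precision, 87.916 ÷ 1017.6257 = 0.0863932583464…; keep min(5, 6) = 5 s.f.
Rounded to 5 significant figures: 0.086393.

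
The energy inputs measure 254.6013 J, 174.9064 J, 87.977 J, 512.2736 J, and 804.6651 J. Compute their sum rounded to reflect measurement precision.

1834.423 J

254.6013 J + 174.9064 J + 87.977 J + 512.2736 J + 804.6651 J = 1834.4234 J.
Addition/subtraction keeps the fewest decimal places: 254.6013 → 4 decimal places, 174.9064 → 4 decimal places, 87.977 → 3 decimal places, 512.2736 → 4 decimal places, 804.6651 → 4 decimal places; limit is 3.
Rounded to 3 decimal places: 1834.423 J.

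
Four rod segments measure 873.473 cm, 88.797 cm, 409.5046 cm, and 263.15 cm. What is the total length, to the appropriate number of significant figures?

873.473 cm + 88.797 cm + 409.5046 cm + 263.15 cm = 1634.9246 cm.
Addition/subtraction keeps the fewest decimal places: 873.473 → 3 decimal places, 88.797 → 3 decimal places, 409.5046 → 4 decimal places, 263.15 → 2 decimal places; limit is 2.
Rounded to 2 decimal places: 1634.92 cm.

1634.92 cm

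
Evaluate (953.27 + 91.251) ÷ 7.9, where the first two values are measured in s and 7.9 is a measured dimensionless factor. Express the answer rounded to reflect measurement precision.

953.27 s + 91.251 s = 1044.521 s; the sum is limited to 2 decimal places (6 s.f.).
Carrying full precision, 1044.521 ÷ 7.9 = 132.217848101… s; 7.9 has 2 s.f., so the result keeps min(6, 2) = 2 s.f.
Rounded to 2 significant figures: 1.3 × 10^2 s.

1.3 × 10^2 s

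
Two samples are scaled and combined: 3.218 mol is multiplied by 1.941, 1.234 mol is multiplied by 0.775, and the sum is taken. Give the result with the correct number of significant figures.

3.218 × 1.941 = 6.246138 → 6.246 mol (4 s.f., last digit at the 10^-3 place).
1.234 × 0.775 = 0.95635 → 0.956 mol (3 s.f., last digit at the 10^-3 place).
Sum: 7.202488 mol; keep the coarser place, 10^-3.
Result: 7.202 mol.

7.202 mol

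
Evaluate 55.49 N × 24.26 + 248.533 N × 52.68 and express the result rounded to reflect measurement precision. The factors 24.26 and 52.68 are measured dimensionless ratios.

1.444 × 10^4 N

55.49 × 24.26 = 1346.1874 → 1346 N (4 s.f., last digit at the 10^0 place).
248.533 × 52.68 = 13092.71844 → 1.309 × 10^4 N (4 s.f., last digit at the 10^1 place).
Sum: 14438.90584 N; keep the coarser place, 10^1.
Result: 1.444 × 10^4 N.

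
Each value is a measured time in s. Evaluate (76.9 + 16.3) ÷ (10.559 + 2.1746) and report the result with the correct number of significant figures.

7.32

76.9 + 16.3 = 93.2, limited to 1 d.p. → 3 s.f.; 10.559 + 2.1746 = 12.7336, limited to 3 d.p. → 5 s.f.
Carrying full precision, 93.2 ÷ 12.7336 = 7.31921844569…; keep min(3, 5) = 3 s.f.
Rounded to 3 significant figures: 7.32.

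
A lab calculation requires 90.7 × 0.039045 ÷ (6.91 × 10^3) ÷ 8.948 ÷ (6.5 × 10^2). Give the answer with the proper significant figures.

8.8 × 10^-8

90.7 × 0.039045 ÷ (6.91 × 10^3) ÷ 8.948 ÷ (6.5 × 10^2) = 8.81161137282 × 10^-8…
Multiplication/division keeps the fewest significant figures: 90.7 → 3 s.f., 0.039045 → 5 s.f., 6.91 × 10^3 → 3 s.f., 8.948 → 4 s.f., 6.5 × 10^2 → 2 s.f.; limit is 2.
Rounded to 2 significant figures: 8.8 × 10^-8.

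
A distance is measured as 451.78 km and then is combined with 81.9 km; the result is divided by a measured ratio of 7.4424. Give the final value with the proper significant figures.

451.78 km + 81.9 km = 533.68 km; the sum is limited to 1 decimal place (4 s.f.).
Carrying full precision, 533.68 ÷ 7.4424 = 71.7080511663… km; 7.4424 has 5 s.f., so the result keeps min(4, 5) = 4 s.f.
Rounded to 4 significant figures: 71.71 km.

71.71 km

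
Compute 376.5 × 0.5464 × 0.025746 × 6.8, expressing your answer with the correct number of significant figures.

376.5 × 0.5464 × 0.025746 × 6.8 = 36.0159063869…
Multiplication/division keeps the fewest significant figures: 376.5 → 4 s.f., 0.5464 → 4 s.f., 0.025746 → 5 s.f., 6.8 → 2 s.f.; limit is 2.
Rounded to 2 significant figures: 36.

36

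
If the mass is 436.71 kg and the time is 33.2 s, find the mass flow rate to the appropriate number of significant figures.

mass flow rate = 436.71 kg ÷ 33.2 s = 13.1539156627… kg/s.
436.71 has 5 significant figures; 33.2 has 3.
Division/multiplication keeps the fewest: 3 significant figures.
Rounded: 13.2 kg/s.

13.2 kg/s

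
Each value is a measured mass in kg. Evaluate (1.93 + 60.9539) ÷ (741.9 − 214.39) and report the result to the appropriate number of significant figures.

0.1192

1.93 + 60.9539 = 62.8839, limited to 2 d.p. → 4 s.f.; 741.9 − 214.39 = 527.51, limited to 1 d.p. → 4 s.f.
Carrying full precision, 62.8839 ÷ 527.51 = 0.119208924949…; keep min(4, 4) = 4 s.f.
Rounded to 4 significant figures: 0.1192.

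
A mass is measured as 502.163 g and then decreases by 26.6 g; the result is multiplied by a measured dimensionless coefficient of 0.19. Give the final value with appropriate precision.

502.163 g − 26.6 g = 475.563 g; the difference is limited to 1 decimal place (4 s.f.).
Carrying full precision, 475.563 × 0.19 = 90.35697 g; 0.19 has 2 s.f., so the result keeps min(4, 2) = 2 s.f.
Rounded to 2 significant figures: 9.0 × 10¹ g.

9.0 × 10¹ g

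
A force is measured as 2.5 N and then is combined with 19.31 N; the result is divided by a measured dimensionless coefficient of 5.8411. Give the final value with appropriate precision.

2.5 N + 19.31 N = 21.81 N; the sum is limited to 1 decimal place (3 s.f.).
Carrying full precision, 21.81 ÷ 5.8411 = 3.7338857407… N; 5.8411 has 5 s.f., so the result keeps min(3, 5) = 3 s.f.
Rounded to 3 significant figures: 3.73 N.

3.73 N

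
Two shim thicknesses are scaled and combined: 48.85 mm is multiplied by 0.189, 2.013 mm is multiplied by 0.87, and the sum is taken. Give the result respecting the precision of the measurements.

48.85 × 0.189 = 9.23265 → 9.23 mm (3 s.f., last digit at the 10^-2 place).
2.013 × 0.87 = 1.75131 → 1.8 mm (2 s.f., last digit at the 10^-1 place).
Sum: 10.98396 mm; keep the coarser place, 10^-1.
Result: 11.0 mm.

11.0 mm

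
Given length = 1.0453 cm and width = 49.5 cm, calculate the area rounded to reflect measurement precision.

51.7 cm²

area = 1.0453 cm × 49.5 cm = 51.74235 cm².
1.0453 has 5 significant figures; 49.5 has 3.
Division/multiplication keeps the fewest: 3 significant figures.
Rounded: 51.7 cm².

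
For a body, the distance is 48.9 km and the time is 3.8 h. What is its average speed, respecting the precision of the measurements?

average speed = 48.9 km ÷ 3.8 h = 12.8684210526… km/h.
48.9 has 3 significant figures; 3.8 has 2.
Division/multiplication keeps the fewest: 2 significant figures.
Rounded: 13 km/h.

13 km/h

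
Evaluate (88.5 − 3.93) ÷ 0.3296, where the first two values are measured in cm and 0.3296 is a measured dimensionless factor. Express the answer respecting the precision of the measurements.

88.5 cm − 3.93 cm = 84.57 cm; the difference is limited to 1 decimal place (3 s.f.).
Carrying full precision, 84.57 ÷ 0.3296 = 256.583737864… cm; 0.3296 has 4 s.f., so the result keeps min(3, 4) = 3 s.f.
Rounded to 3 significant figures: 257 cm.

257 cm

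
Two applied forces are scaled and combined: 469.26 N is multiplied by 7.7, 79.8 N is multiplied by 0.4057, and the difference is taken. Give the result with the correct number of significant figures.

3.6 × 10^3 N

469.26 × 7.7 = 3613.302 → 3.6 × 10^3 N (2 s.f., last digit at the 10^2 place).
79.8 × 0.4057 = 32.37486 → 32.4 N (3 s.f., last digit at the 10^-1 place).
Difference: 3580.92714 N; keep the coarser place, 10^2.
Result: 3.6 × 10^3 N.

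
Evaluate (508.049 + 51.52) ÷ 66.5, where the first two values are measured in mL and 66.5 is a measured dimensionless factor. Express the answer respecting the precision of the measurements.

508.049 mL + 51.52 mL = 559.569 mL; the sum is limited to 2 decimal places (5 s.f.).
Carrying full precision, 559.569 ÷ 66.5 = 8.41457142857… mL; 66.5 has 3 s.f., so the result keeps min(5, 3) = 3 s.f.
Rounded to 3 significant figures: 8.41 mL.

8.41 mL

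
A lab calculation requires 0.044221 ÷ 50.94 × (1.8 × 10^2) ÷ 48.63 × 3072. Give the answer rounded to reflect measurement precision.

9.9

0.044221 ÷ 50.94 × (1.8 × 10^2) ÷ 48.63 × 3072 = 9.87095258129…
Multiplication/division keeps the fewest significant figures: 0.044221 → 5 s.f., 50.94 → 4 s.f., 1.8 × 10^2 → 2 s.f., 48.63 → 4 s.f., 3072 → 4 s.f.; limit is 2.
Rounded to 2 significant figures: 9.9.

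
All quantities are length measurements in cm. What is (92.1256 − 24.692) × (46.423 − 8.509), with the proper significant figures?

2556.7 cm²

92.1256 − 24.692 = 67.4336, limited to 3 d.p. → 5 s.f.; 46.423 − 8.509 = 37.914, limited to 3 d.p. → 5 s.f.
Carrying full precision, 67.4336 × 37.914 = 2556.6775104; keep min(5, 5) = 5 s.f.
Rounded to 5 significant figures: 2556.7 cm².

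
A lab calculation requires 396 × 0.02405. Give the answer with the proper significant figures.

396 × 0.02405 = 9.5238
Multiplication/division keeps the fewest significant figures: 396 → 3 s.f., 0.02405 → 4 s.f.; limit is 3.
Rounded to 3 significant figures: 9.52.

9.52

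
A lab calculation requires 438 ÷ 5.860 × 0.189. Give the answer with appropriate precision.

14.1

438 ÷ 5.860 × 0.189 = 14.1266211604…
Multiplication/division keeps the fewest significant figures: 438 → 3 s.f., 5.860 → 4 s.f., 0.189 → 3 s.f.; limit is 3.
Rounded to 3 significant figures: 14.1.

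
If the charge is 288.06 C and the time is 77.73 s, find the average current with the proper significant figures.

average current = 288.06 C ÷ 77.73 s = 3.70590505596… A.
288.06 has 5 significant figures; 77.73 has 4.
Division/multiplication keeps the fewest: 4 significant figures.
Rounded: 3.706 A.

3.706 A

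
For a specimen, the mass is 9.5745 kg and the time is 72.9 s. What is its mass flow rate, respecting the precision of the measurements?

0.131 kg/s

mass flow rate = 9.5745 kg ÷ 72.9 s = 0.13133744856… kg/s.
9.5745 has 5 significant figures; 72.9 has 3.
Division/multiplication keeps the fewest: 3 significant figures.
Rounded: 0.131 kg/s.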